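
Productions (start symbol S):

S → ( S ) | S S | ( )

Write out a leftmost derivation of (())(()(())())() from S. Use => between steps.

S => SS   [S → S S]
SS => SSS   [S → S S]
SSS => (S)SS   [S → ( S )]
(S)SS => (())SS   [S → ( )]
(())SS => (())(S)S   [S → ( S )]
(())(S)S => (())(SS)S   [S → S S]
(())(SS)S => (())(SSS)S   [S → S S]
(())(SSS)S => (())(()SS)S   [S → ( )]
(())(()SS)S => (())(()(S)S)S   [S → ( S )]
(())(()(S)S)S => (())(()(())S)S   [S → ( )]
(())(()(())S)S => (())(()(())())S   [S → ( )]
(())(()(())())S => (())(()(())())()   [S → ( )]

S=>SS=>SSS=>(S)SS=>(())SS=>(())(S)S=>(())(SS)S=>(())(SSS)S=>(())(()SS)S=>(())(()(S)S)S=>(())(()(())S)S=>(())(()(())())S=>(())(()(())())()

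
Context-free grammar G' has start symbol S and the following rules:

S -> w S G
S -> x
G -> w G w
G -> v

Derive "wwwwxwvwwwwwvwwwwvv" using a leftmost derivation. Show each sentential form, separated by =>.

S => wSG   [S -> w S G]
wSG => wwSGG   [S -> w S G]
wwSGG => wwwSGGG   [S -> w S G]
wwwSGGG => wwwwSGGGG   [S -> w S G]
wwwwSGGGG => wwwwxGGGG   [S -> x]
wwwwxGGGG => wwwwxwGwGGG   [G -> w G w]
wwwwxwGwGGG => wwwwxwvwGGG   [G -> v]
wwwwxwvwGGG => wwwwxwvwwGwGG   [G -> w G w]
wwwwxwvwwGwGG => wwwwxwvwwwGwwGG   [G -> w G w]
wwwwxwvwwwGwwGG => wwwwxwvwwwwGwwwGG   [G -> w G w]
wwwwxwvwwwwGwwwGG => wwwwxwvwwwwwGwwwwGG   [G -> w G w]
wwwwxwvwwwwwGwwwwGG => wwwwxwvwwwwwvwwwwGG   [G -> v]
wwwwxwvwwwwwvwwwwGG => wwwwxwvwwwwwvwwwwvG   [G -> v]
wwwwxwvwwwwwvwwwwvG => wwwwxwvwwwwwvwwwwvv   [G -> v]

S=>wSG=>wwSGG=>wwwSGGG=>wwwwSGGGG=>wwwwxGGGG=>wwwwxwGwGGG=>wwwwxwvwGGG=>wwwwxwvwwGwGG=>wwwwxwvwwwGwwGG=>wwwwxwvwwwwGwwwGG=>wwwwxwvwwwwwGwwwwGG=>wwwwxwvwwwwwvwwwwGG=>wwwwxwvwwwwwvwwwwvG=>wwwwxwvwwwwwvwwwwvv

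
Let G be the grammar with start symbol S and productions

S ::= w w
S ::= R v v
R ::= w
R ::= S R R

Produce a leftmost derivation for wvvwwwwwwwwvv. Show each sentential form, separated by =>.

S => Rvv => SRRvv => RvvRRvv => wvvRRvv => wvvSRRRvv => wvvwwRRRvv => wvvwwSRRRRvv => wvvwwwwRRRRvv => wvvwwwwwRRRvv => wvvwwwwwwRRvv => wvvwwwwwwwRvv => wvvwwwwwwwwvv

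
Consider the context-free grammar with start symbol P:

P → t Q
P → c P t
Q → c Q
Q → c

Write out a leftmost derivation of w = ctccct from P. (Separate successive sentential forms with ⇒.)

P⇒cPt⇒ctQt⇒ctcQt⇒ctccQt⇒ctccct

P ⇒ cPt   [P → c P t]
cPt ⇒ ctQt   [P → t Q]
ctQt ⇒ ctcQt   [Q → c Q]
ctcQt ⇒ ctccQt   [Q → c Q]
ctccQt ⇒ ctccct   [Q → c]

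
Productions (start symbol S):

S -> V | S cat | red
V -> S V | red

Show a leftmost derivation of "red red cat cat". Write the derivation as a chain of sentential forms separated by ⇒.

S ⇒ S cat   [S -> S cat]
S cat ⇒ S cat cat   [S -> S cat]
S cat cat ⇒ V cat cat   [S -> V]
V cat cat ⇒ S V cat cat   [V -> S V]
S V cat cat ⇒ V V cat cat   [S -> V]
V V cat cat ⇒ red V cat cat   [V -> red]
red V cat cat ⇒ red red cat cat   [V -> red]

S ⇒ S cat ⇒ S cat cat ⇒ V cat cat ⇒ S V cat cat ⇒ V V cat cat ⇒ red V cat cat ⇒ red red cat cat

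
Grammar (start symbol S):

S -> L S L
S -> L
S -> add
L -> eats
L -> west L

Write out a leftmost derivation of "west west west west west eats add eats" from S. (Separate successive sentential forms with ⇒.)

S ⇒ L S L   [S -> L S L]
L S L ⇒ west L S L   [L -> west L]
west L S L ⇒ west west L S L   [L -> west L]
west west L S L ⇒ west west west L S L   [L -> west L]
west west west L S L ⇒ west west west west L S L   [L -> west L]
west west west west L S L ⇒ west west west west west L S L   [L -> west L]
west west west west west L S L ⇒ west west west west west eats S L   [L -> eats]
west west west west west eats S L ⇒ west west west west west eats add L   [S -> add]
west west west west west eats add L ⇒ west west west west west eats add eats   [L -> eats]

S ⇒ L S L ⇒ west L S L ⇒ west west L S L ⇒ west west west L S L ⇒ west west west west L S L ⇒ west west west west west L S L ⇒ west west west west west eats S L ⇒ west west west west west eats add L ⇒ west west west west west eats add eats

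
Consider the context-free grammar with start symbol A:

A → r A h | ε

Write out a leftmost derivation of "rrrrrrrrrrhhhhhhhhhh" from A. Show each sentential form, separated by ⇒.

A ⇒ rAh ⇒ rrAhh ⇒ rrrAhhh ⇒ rrrrAhhhh ⇒ rrrrrAhhhhh ⇒ rrrrrrAhhhhhh ⇒ rrrrrrrAhhhhhhh ⇒ rrrrrrrrAhhhhhhhh ⇒ rrrrrrrrrAhhhhhhhhh ⇒ rrrrrrrrrrAhhhhhhhhhh ⇒ rrrrrrrrrrhhhhhhhhhh

A ⇒ rAh   [A → r A h]
rAh ⇒ rrAhh   [A → r A h]
rrAhh ⇒ rrrAhhh   [A → r A h]
rrrAhhh ⇒ rrrrAhhhh   [A → r A h]
rrrrAhhhh ⇒ rrrrrAhhhhh   [A → r A h]
rrrrrAhhhhh ⇒ rrrrrrAhhhhhh   [A → r A h]
rrrrrrAhhhhhh ⇒ rrrrrrrAhhhhhhh   [A → r A h]
rrrrrrrAhhhhhhh ⇒ rrrrrrrrAhhhhhhhh   [A → r A h]
rrrrrrrrAhhhhhhhh ⇒ rrrrrrrrrAhhhhhhhhh   [A → r A h]
rrrrrrrrrAhhhhhhhhh ⇒ rrrrrrrrrrAhhhhhhhhhh   [A → r A h]
rrrrrrrrrrAhhhhhhhhhh ⇒ rrrrrrrrrrhhhhhhhhhh   [A → ε]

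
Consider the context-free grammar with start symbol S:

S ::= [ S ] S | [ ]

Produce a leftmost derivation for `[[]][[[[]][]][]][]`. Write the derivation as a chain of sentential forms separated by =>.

S => [S]S   [S ::= [ S ] S]
[S]S => [[]]S   [S ::= [ ]]
[[]]S => [[]][S]S   [S ::= [ S ] S]
[[]][S]S => [[]][[S]S]S   [S ::= [ S ] S]
[[]][[S]S]S => [[]][[[S]S]S]S   [S ::= [ S ] S]
[[]][[[S]S]S]S => [[]][[[[]]S]S]S   [S ::= [ ]]
[[]][[[[]]S]S]S => [[]][[[[]][]]S]S   [S ::= [ ]]
[[]][[[[]][]]S]S => [[]][[[[]][]][]]S   [S ::= [ ]]
[[]][[[[]][]][]]S => [[]][[[[]][]][]][]   [S ::= [ ]]

S => [S]S => [[]]S => [[]][S]S => [[]][[S]S]S => [[]][[[S]S]S]S => [[]][[[[]]S]S]S => [[]][[[[]][]]S]S => [[]][[[[]][]][]]S => [[]][[[[]][]][]][]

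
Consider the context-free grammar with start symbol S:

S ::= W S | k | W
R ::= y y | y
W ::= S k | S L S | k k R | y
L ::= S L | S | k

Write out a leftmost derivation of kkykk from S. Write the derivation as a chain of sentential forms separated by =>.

S => WS   [S ::= W S]
WS => SkS   [W ::= S k]
SkS => WkS   [S ::= W]
WkS => kkRkS   [W ::= k k R]
kkRkS => kkykS   [R ::= y]
kkykS => kkykk   [S ::= k]

S => WS => SkS => WkS => kkRkS => kkykS => kkykk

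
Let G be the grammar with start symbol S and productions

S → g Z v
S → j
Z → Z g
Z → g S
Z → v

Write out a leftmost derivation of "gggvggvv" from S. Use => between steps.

S => gZv   [S → g Z v]
gZv => ggSv   [Z → g S]
ggSv => gggZvv   [S → g Z v]
gggZvv => gggZgvv   [Z → Z g]
gggZgvv => gggZggvv   [Z → Z g]
gggZggvv => gggvggvv   [Z → v]

S => gZv => ggSv => gggZvv => gggZgvv => gggZggvv => gggvggvv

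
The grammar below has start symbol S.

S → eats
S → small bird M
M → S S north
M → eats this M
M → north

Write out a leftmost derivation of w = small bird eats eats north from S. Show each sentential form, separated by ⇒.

S ⇒ small bird M ⇒ small bird S S north ⇒ small bird eats S north ⇒ small bird eats eats north

S ⇒ small bird M   [S → small bird M]
small bird M ⇒ small bird S S north   [M → S S north]
small bird S S north ⇒ small bird eats S north   [S → eats]
small bird eats S north ⇒ small bird eats eats north   [S → eats]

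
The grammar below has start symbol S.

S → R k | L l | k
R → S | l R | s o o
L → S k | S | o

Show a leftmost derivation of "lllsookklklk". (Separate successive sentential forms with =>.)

S => Rk => lRk => llRk => llSk => llLlk => llSklk => llLlklk => llSklklk => llRkklklk => lllRkklklk => lllsookklklk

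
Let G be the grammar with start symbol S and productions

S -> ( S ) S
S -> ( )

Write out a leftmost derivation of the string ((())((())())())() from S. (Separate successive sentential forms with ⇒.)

S ⇒ (S)S ⇒ ((S)S)S ⇒ ((())S)S ⇒ ((())(S)S)S ⇒ ((())((S)S)S)S ⇒ ((())((())S)S)S ⇒ ((())((())())S)S ⇒ ((())((())())())S ⇒ ((())((())())())()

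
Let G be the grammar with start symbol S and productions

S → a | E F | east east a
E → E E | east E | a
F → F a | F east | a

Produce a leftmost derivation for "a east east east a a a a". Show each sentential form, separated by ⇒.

S ⇒ E F ⇒ E E F ⇒ E E E F ⇒ a E E F ⇒ a E E E F ⇒ a east E E E F ⇒ a east east E E E F ⇒ a east east east E E E F ⇒ a east east east a E E F ⇒ a east east east a a E F ⇒ a east east east a a a F ⇒ a east east east a a a a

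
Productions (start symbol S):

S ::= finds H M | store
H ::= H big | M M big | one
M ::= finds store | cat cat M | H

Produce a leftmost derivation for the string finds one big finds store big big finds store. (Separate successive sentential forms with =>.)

S => finds H M => finds H big M => finds M M big big M => finds H M big big M => finds H big M big big M => finds one big M big big M => finds one big finds store big big M => finds one big finds store big big finds store

S => finds H M   [S ::= finds H M]
finds H M => finds H big M   [H ::= H big]
finds H big M => finds M M big big M   [H ::= M M big]
finds M M big big M => finds H M big big M   [M ::= H]
finds H M big big M => finds H big M big big M   [H ::= H big]
finds H big M big big M => finds one big M big big M   [H ::= one]
finds one big M big big M => finds one big finds store big big M   [M ::= finds store]
finds one big finds store big big M => finds one big finds store big big finds store   [M ::= finds store]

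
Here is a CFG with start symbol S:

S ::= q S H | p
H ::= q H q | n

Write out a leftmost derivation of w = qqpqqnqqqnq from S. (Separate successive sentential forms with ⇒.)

S⇒qSH⇒qqSHH⇒qqpHH⇒qqpqHqH⇒qqpqqHqqH⇒qqpqqnqqH⇒qqpqqnqqqHq⇒qqpqqnqqqnq

S ⇒ qSH   [S ::= q S H]
qSH ⇒ qqSHH   [S ::= q S H]
qqSHH ⇒ qqpHH   [S ::= p]
qqpHH ⇒ qqpqHqH   [H ::= q H q]
qqpqHqH ⇒ qqpqqHqqH   [H ::= q H q]
qqpqqHqqH ⇒ qqpqqnqqH   [H ::= n]
qqpqqnqqH ⇒ qqpqqnqqqHq   [H ::= q H q]
qqpqqnqqqHq ⇒ qqpqqnqqqnq   [H ::= n]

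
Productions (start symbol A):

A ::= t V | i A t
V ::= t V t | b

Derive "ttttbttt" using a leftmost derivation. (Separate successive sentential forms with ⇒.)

A ⇒ tV   [A ::= t V]
tV ⇒ ttVt   [V ::= t V t]
ttVt ⇒ tttVtt   [V ::= t V t]
tttVtt ⇒ ttttVttt   [V ::= t V t]
ttttVttt ⇒ ttttbttt   [V ::= b]

A⇒tV⇒ttVt⇒tttVtt⇒ttttVttt⇒ttttbttt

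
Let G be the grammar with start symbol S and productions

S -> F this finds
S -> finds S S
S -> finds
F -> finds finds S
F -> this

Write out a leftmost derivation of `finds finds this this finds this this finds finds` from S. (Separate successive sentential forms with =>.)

S => finds S S => finds finds S S S => finds finds F this finds S S => finds finds this this finds S S => finds finds this this finds F this finds S => finds finds this this finds this this finds S => finds finds this this finds this this finds finds

S => finds S S   [S -> finds S S]
finds S S => finds finds S S S   [S -> finds S S]
finds finds S S S => finds finds F this finds S S   [S -> F this finds]
finds finds F this finds S S => finds finds this this finds S S   [F -> this]
finds finds this this finds S S => finds finds this this finds F this finds S   [S -> F this finds]
finds finds this this finds F this finds S => finds finds this this finds this this finds S   [F -> this]
finds finds this this finds this this finds S => finds finds this this finds this this finds finds   [S -> finds]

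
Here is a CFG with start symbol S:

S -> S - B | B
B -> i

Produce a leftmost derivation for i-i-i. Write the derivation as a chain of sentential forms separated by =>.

S => S-B => S-B-B => B-B-B => i-B-B => i-i-B => i-i-i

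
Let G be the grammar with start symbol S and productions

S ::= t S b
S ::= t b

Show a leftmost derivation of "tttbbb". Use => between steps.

S => tSb   [S ::= t S b]
tSb => ttSbb   [S ::= t S b]
ttSbb => tttbbb   [S ::= t b]

S => tSb => ttSbb => tttbbb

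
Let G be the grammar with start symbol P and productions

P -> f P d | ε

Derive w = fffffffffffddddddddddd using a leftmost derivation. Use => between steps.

P=>fPd=>ffPdd=>fffPddd=>ffffPdddd=>fffffPddddd=>ffffffPdddddd=>fffffffPddddddd=>ffffffffPdddddddd=>fffffffffPddddddddd=>ffffffffffPdddddddddd=>fffffffffffPddddddddddd=>fffffffffffddddddddddd

P => fPd   [P -> f P d]
fPd => ffPdd   [P -> f P d]
ffPdd => fffPddd   [P -> f P d]
fffPddd => ffffPdddd   [P -> f P d]
ffffPdddd => fffffPddddd   [P -> f P d]
fffffPddddd => ffffffPdddddd   [P -> f P d]
ffffffPdddddd => fffffffPddddddd   [P -> f P d]
fffffffPddddddd => ffffffffPdddddddd   [P -> f P d]
ffffffffPdddddddd => fffffffffPddddddddd   [P -> f P d]
fffffffffPddddddddd => ffffffffffPdddddddddd   [P -> f P d]
ffffffffffPdddddddddd => fffffffffffPddddddddddd   [P -> f P d]
fffffffffffPddddddddddd => fffffffffffddddddddddd   [P -> ε]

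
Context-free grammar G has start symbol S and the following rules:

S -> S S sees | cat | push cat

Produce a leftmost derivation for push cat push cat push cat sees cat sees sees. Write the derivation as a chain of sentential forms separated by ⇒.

S ⇒ S S sees ⇒ push cat S sees ⇒ push cat S S sees sees ⇒ push cat S S sees S sees sees ⇒ push cat push cat S sees S sees sees ⇒ push cat push cat push cat sees S sees sees ⇒ push cat push cat push cat sees cat sees sees

S ⇒ S S sees   [S -> S S sees]
S S sees ⇒ push cat S sees   [S -> push cat]
push cat S sees ⇒ push cat S S sees sees   [S -> S S sees]
push cat S S sees sees ⇒ push cat S S sees S sees sees   [S -> S S sees]
push cat S S sees S sees sees ⇒ push cat push cat S sees S sees sees   [S -> push cat]
push cat push cat S sees S sees sees ⇒ push cat push cat push cat sees S sees sees   [S -> push cat]
push cat push cat push cat sees S sees sees ⇒ push cat push cat push cat sees cat sees sees   [S -> cat]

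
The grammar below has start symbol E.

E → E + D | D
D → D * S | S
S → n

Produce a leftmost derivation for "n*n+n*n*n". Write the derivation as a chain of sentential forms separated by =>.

E => E+D   [E → E + D]
E+D => D+D   [E → D]
D+D => D*S+D   [D → D * S]
D*S+D => S*S+D   [D → S]
S*S+D => n*S+D   [S → n]
n*S+D => n*n+D   [S → n]
n*n+D => n*n+D*S   [D → D * S]
n*n+D*S => n*n+D*S*S   [D → D * S]
n*n+D*S*S => n*n+S*S*S   [D → S]
n*n+S*S*S => n*n+n*S*S   [S → n]
n*n+n*S*S => n*n+n*n*S   [S → n]
n*n+n*n*S => n*n+n*n*n   [S → n]

E=>E+D=>D+D=>D*S+D=>S*S+D=>n*S+D=>n*n+D=>n*n+D*S=>n*n+D*S*S=>n*n+S*S*S=>n*n+n*S*S=>n*n+n*n*S=>n*n+n*n*n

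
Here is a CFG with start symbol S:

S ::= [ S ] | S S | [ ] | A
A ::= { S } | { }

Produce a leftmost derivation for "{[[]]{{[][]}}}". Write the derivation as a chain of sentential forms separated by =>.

S=>A=>{S}=>{SS}=>{[S]S}=>{[[]]S}=>{[[]]A}=>{[[]]{S}}=>{[[]]{A}}=>{[[]]{{S}}}=>{[[]]{{SS}}}=>{[[]]{{[]S}}}=>{[[]]{{[][]}}}

S => A   [S ::= A]
A => {S}   [A ::= { S }]
{S} => {SS}   [S ::= S S]
{SS} => {[S]S}   [S ::= [ S ]]
{[S]S} => {[[]]S}   [S ::= [ ]]
{[[]]S} => {[[]]A}   [S ::= A]
{[[]]A} => {[[]]{S}}   [A ::= { S }]
{[[]]{S}} => {[[]]{A}}   [S ::= A]
{[[]]{A}} => {[[]]{{S}}}   [A ::= { S }]
{[[]]{{S}}} => {[[]]{{SS}}}   [S ::= S S]
{[[]]{{SS}}} => {[[]]{{[]S}}}   [S ::= [ ]]
{[[]]{{[]S}}} => {[[]]{{[][]}}}   [S ::= [ ]]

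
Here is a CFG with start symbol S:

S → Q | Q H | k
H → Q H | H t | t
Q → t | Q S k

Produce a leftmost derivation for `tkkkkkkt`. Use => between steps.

S => QH => QSkH => QSkSkH => QSkSkSkH => tSkSkSkH => tkkSkSkH => tkkkkSkH => tkkkkkkH => tkkkkkkt

S => QH   [S → Q H]
QH => QSkH   [Q → Q S k]
QSkH => QSkSkH   [Q → Q S k]
QSkSkH => QSkSkSkH   [Q → Q S k]
QSkSkSkH => tSkSkSkH   [Q → t]
tSkSkSkH => tkkSkSkH   [S → k]
tkkSkSkH => tkkkkSkH   [S → k]
tkkkkSkH => tkkkkkkH   [S → k]
tkkkkkkH => tkkkkkkt   [H → t]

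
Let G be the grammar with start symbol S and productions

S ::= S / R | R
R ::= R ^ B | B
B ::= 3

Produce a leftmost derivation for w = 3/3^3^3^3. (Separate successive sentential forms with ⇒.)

S⇒S/R⇒R/R⇒B/R⇒3/R⇒3/R^B⇒3/R^B^B⇒3/R^B^B^B⇒3/B^B^B^B⇒3/3^B^B^B⇒3/3^3^B^B⇒3/3^3^3^B⇒3/3^3^3^3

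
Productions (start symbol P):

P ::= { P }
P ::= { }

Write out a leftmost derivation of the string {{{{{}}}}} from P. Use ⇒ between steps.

P ⇒ {P}   [P ::= { P }]
{P} ⇒ {{P}}   [P ::= { P }]
{{P}} ⇒ {{{P}}}   [P ::= { P }]
{{{P}}} ⇒ {{{{P}}}}   [P ::= { P }]
{{{{P}}}} ⇒ {{{{{}}}}}   [P ::= { }]

P ⇒ {P} ⇒ {{P}} ⇒ {{{P}}} ⇒ {{{{P}}}} ⇒ {{{{{}}}}}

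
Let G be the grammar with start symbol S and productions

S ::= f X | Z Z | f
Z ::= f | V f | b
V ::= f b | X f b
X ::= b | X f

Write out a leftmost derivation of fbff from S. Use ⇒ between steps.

S ⇒ fX ⇒ fXf ⇒ fXff ⇒ fbff

S ⇒ fX   [S ::= f X]
fX ⇒ fXf   [X ::= X f]
fXf ⇒ fXff   [X ::= X f]
fXff ⇒ fbff   [X ::= b]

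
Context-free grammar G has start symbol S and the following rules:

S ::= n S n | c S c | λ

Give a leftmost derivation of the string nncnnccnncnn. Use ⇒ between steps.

S ⇒ nSn ⇒ nnSnn ⇒ nncScnn ⇒ nncnSncnn ⇒ nncnnSnncnn ⇒ nncnncScnncnn ⇒ nncnnccnncnn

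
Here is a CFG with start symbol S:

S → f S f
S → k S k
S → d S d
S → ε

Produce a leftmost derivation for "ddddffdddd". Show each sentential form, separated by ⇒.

S ⇒ dSd ⇒ ddSdd ⇒ dddSddd ⇒ ddddSdddd ⇒ ddddfSfdddd ⇒ ddddffdddd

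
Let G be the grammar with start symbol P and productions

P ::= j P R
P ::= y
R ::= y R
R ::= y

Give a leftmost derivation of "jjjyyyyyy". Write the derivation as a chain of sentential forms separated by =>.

P => jPR   [P ::= j P R]
jPR => jjPRR   [P ::= j P R]
jjPRR => jjjPRRR   [P ::= j P R]
jjjPRRR => jjjyRRR   [P ::= y]
jjjyRRR => jjjyyRRR   [R ::= y R]
jjjyyRRR => jjjyyyRR   [R ::= y]
jjjyyyRR => jjjyyyyRR   [R ::= y R]
jjjyyyyRR => jjjyyyyyR   [R ::= y]
jjjyyyyyR => jjjyyyyyy   [R ::= y]

P => jPR => jjPRR => jjjPRRR => jjjyRRR => jjjyyRRR => jjjyyyRR => jjjyyyyRR => jjjyyyyyR => jjjyyyyyy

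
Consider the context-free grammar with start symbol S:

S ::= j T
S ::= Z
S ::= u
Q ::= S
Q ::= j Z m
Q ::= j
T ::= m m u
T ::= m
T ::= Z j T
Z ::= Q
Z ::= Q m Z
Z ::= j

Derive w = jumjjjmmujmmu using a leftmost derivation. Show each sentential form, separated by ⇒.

S⇒jT⇒jZjT⇒jQmZjT⇒jSmZjT⇒jumZjT⇒jumQjT⇒jumSjT⇒jumjTjT⇒jumjZjTjT⇒jumjjjTjT⇒jumjjjmmujT⇒jumjjjmmujmmu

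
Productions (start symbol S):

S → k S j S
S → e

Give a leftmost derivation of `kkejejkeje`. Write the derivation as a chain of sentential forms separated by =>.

S=>kSjS=>kkSjSjS=>kkejSjS=>kkejejS=>kkejejkSjS=>kkejejkejS=>kkejejkeje

S => kSjS   [S → k S j S]
kSjS => kkSjSjS   [S → k S j S]
kkSjSjS => kkejSjS   [S → e]
kkejSjS => kkejejS   [S → e]
kkejejS => kkejejkSjS   [S → k S j S]
kkejejkSjS => kkejejkejS   [S → e]
kkejejkejS => kkejejkeje   [S → e]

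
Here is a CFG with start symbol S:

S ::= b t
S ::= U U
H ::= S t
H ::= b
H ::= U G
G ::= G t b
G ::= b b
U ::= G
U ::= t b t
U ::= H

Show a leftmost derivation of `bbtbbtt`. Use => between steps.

S => UU   [S ::= U U]
UU => GU   [U ::= G]
GU => GtbU   [G ::= G t b]
GtbU => bbtbU   [G ::= b b]
bbtbU => bbtbH   [U ::= H]
bbtbH => bbtbSt   [H ::= S t]
bbtbSt => bbtbbtt   [S ::= b t]

S => UU => GU => GtbU => bbtbU => bbtbH => bbtbSt => bbtbbtt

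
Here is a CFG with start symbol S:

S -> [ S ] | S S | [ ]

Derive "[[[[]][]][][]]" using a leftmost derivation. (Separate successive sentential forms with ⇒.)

S ⇒ [S]   [S -> [ S ]]
[S] ⇒ [SS]   [S -> S S]
[SS] ⇒ [SSS]   [S -> S S]
[SSS] ⇒ [[S]SS]   [S -> [ S ]]
[[S]SS] ⇒ [[SS]SS]   [S -> S S]
[[SS]SS] ⇒ [[[S]S]SS]   [S -> [ S ]]
[[[S]S]SS] ⇒ [[[[]]S]SS]   [S -> [ ]]
[[[[]]S]SS] ⇒ [[[[]][]]SS]   [S -> [ ]]
[[[[]][]]SS] ⇒ [[[[]][]][]S]   [S -> [ ]]
[[[[]][]][]S] ⇒ [[[[]][]][][]]   [S -> [ ]]

S ⇒ [S] ⇒ [SS] ⇒ [SSS] ⇒ [[S]SS] ⇒ [[SS]SS] ⇒ [[[S]S]SS] ⇒ [[[[]]S]SS] ⇒ [[[[]][]]SS] ⇒ [[[[]][]][]S] ⇒ [[[[]][]][][]]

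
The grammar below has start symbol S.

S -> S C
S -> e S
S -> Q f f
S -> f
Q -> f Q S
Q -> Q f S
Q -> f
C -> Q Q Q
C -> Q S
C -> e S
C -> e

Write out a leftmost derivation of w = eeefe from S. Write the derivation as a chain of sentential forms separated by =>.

S => SC   [S -> S C]
SC => eSC   [S -> e S]
eSC => eeSC   [S -> e S]
eeSC => eeeSC   [S -> e S]
eeeSC => eeefC   [S -> f]
eeefC => eeefe   [C -> e]

S => SC => eSC => eeSC => eeeSC => eeefC => eeefe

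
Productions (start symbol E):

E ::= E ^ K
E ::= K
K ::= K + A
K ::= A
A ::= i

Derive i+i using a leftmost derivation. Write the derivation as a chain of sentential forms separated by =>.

E => K => K+A => A+A => i+A => i+i

E => K   [E ::= K]
K => K+A   [K ::= K + A]
K+A => A+A   [K ::= A]
A+A => i+A   [A ::= i]
i+A => i+i   [A ::= i]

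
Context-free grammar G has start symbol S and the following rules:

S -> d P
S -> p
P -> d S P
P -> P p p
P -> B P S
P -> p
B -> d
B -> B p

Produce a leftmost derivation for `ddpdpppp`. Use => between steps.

S => dP => ddSP => ddpP => ddpBPS => ddpBpPS => ddpBppPS => ddpdppPS => ddpdpppS => ddpdpppp

S => dP   [S -> d P]
dP => ddSP   [P -> d S P]
ddSP => ddpP   [S -> p]
ddpP => ddpBPS   [P -> B P S]
ddpBPS => ddpBpPS   [B -> B p]
ddpBpPS => ddpBppPS   [B -> B p]
ddpBppPS => ddpdppPS   [B -> d]
ddpdppPS => ddpdpppS   [P -> p]
ddpdpppS => ddpdpppp   [S -> p]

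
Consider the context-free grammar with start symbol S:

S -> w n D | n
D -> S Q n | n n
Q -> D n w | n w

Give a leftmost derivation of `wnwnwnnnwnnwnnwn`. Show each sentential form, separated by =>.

S => wnD => wnSQn => wnwnDQn => wnwnSQnQn => wnwnwnDQnQn => wnwnwnSQnQnQn => wnwnwnnQnQnQn => wnwnwnnnwnQnQn => wnwnwnnnwnnwnQn => wnwnwnnnwnnwnnwn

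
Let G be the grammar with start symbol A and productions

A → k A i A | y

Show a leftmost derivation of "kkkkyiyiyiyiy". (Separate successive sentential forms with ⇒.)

A ⇒ kAiA ⇒ kkAiAiA ⇒ kkkAiAiAiA ⇒ kkkkAiAiAiAiA ⇒ kkkkyiAiAiAiA ⇒ kkkkyiyiAiAiA ⇒ kkkkyiyiyiAiA ⇒ kkkkyiyiyiyiA ⇒ kkkkyiyiyiyiy

A ⇒ kAiA   [A → k A i A]
kAiA ⇒ kkAiAiA   [A → k A i A]
kkAiAiA ⇒ kkkAiAiAiA   [A → k A i A]
kkkAiAiAiA ⇒ kkkkAiAiAiAiA   [A → k A i A]
kkkkAiAiAiAiA ⇒ kkkkyiAiAiAiA   [A → y]
kkkkyiAiAiAiA ⇒ kkkkyiyiAiAiA   [A → y]
kkkkyiyiAiAiA ⇒ kkkkyiyiyiAiA   [A → y]
kkkkyiyiyiAiA ⇒ kkkkyiyiyiyiA   [A → y]
kkkkyiyiyiyiA ⇒ kkkkyiyiyiyiy   [A → y]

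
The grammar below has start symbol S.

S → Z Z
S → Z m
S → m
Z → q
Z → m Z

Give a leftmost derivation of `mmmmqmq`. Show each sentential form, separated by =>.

S => ZZ   [S → Z Z]
ZZ => mZZ   [Z → m Z]
mZZ => mmZZ   [Z → m Z]
mmZZ => mmmZZ   [Z → m Z]
mmmZZ => mmmmZZ   [Z → m Z]
mmmmZZ => mmmmqZ   [Z → q]
mmmmqZ => mmmmqmZ   [Z → m Z]
mmmmqmZ => mmmmqmq   [Z → q]

S => ZZ => mZZ => mmZZ => mmmZZ => mmmmZZ => mmmmqZ => mmmmqmZ => mmmmqmq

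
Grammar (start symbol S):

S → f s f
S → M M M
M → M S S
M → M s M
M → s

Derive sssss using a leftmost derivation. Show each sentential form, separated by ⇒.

S⇒MMM⇒sMM⇒sMsMM⇒sssMM⇒ssssM⇒sssss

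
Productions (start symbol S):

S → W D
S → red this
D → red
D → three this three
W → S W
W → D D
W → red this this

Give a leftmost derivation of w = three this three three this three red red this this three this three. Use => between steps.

S => W D   [S → W D]
W D => S W D   [W → S W]
S W D => W D W D   [S → W D]
W D W D => D D D W D   [W → D D]
D D D W D => three this three D D W D   [D → three this three]
three this three D D W D => three this three three this three D W D   [D → three this three]
three this three three this three D W D => three this three three this three red W D   [D → red]
three this three three this three red W D => three this three three this three red red this this D   [W → red this this]
three this three three this three red red this this D => three this three three this three red red this this three this three   [D → three this three]

S => W D => S W D => W D W D => D D D W D => three this three D D W D => three this three three this three D W D => three this three three this three red W D => three this three three this three red red this this D => three this three three this three red red this this three this three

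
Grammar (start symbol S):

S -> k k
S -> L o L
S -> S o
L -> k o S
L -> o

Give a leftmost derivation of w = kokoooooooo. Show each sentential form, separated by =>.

S => LoL => koSoL => koLoLoL => kokoSoLoL => kokoLoLoLoL => kokoooLoLoL => kokoooooLoL => kokoooooooL => kokoooooooo

S => LoL   [S -> L o L]
LoL => koSoL   [L -> k o S]
koSoL => koLoLoL   [S -> L o L]
koLoLoL => kokoSoLoL   [L -> k o S]
kokoSoLoL => kokoLoLoLoL   [S -> L o L]
kokoLoLoLoL => kokoooLoLoL   [L -> o]
kokoooLoLoL => kokoooooLoL   [L -> o]
kokoooooLoL => kokoooooooL   [L -> o]
kokoooooooL => kokoooooooo   [L -> o]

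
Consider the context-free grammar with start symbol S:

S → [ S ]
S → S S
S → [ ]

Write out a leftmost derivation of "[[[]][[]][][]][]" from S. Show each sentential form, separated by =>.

S => SS => [S]S => [SS]S => [[S]S]S => [[[]]S]S => [[[]]SS]S => [[[]]SSS]S => [[[]][S]SS]S => [[[]][[]]SS]S => [[[]][[]][]S]S => [[[]][[]][][]]S => [[[]][[]][][]][]

S => SS   [S → S S]
SS => [S]S   [S → [ S ]]
[S]S => [SS]S   [S → S S]
[SS]S => [[S]S]S   [S → [ S ]]
[[S]S]S => [[[]]S]S   [S → [ ]]
[[[]]S]S => [[[]]SS]S   [S → S S]
[[[]]SS]S => [[[]]SSS]S   [S → S S]
[[[]]SSS]S => [[[]][S]SS]S   [S → [ S ]]
[[[]][S]SS]S => [[[]][[]]SS]S   [S → [ ]]
[[[]][[]]SS]S => [[[]][[]][]S]S   [S → [ ]]
[[[]][[]][]S]S => [[[]][[]][][]]S   [S → [ ]]
[[[]][[]][][]]S => [[[]][[]][][]][]   [S → [ ]]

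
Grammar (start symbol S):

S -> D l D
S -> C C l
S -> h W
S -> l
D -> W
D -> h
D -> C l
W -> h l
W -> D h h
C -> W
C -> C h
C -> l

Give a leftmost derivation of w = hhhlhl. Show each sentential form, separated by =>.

S => DlD => WlD => DhhlD => hhhlD => hhhlW => hhhlhl

S => DlD   [S -> D l D]
DlD => WlD   [D -> W]
WlD => DhhlD   [W -> D h h]
DhhlD => hhhlD   [D -> h]
hhhlD => hhhlW   [D -> W]
hhhlW => hhhlhl   [W -> h l]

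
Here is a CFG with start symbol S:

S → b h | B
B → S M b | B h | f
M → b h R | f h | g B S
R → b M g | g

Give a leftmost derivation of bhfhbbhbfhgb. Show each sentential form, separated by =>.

S => B => SMb => BMb => SMbMb => bhMbMb => bhfhbMb => bhfhbbhRb => bhfhbbhbMgb => bhfhbbhbfhgb

S => B   [S → B]
B => SMb   [B → S M b]
SMb => BMb   [S → B]
BMb => SMbMb   [B → S M b]
SMbMb => bhMbMb   [S → b h]
bhMbMb => bhfhbMb   [M → f h]
bhfhbMb => bhfhbbhRb   [M → b h R]
bhfhbbhRb => bhfhbbhbMgb   [R → b M g]
bhfhbbhbMgb => bhfhbbhbfhgb   [M → f h]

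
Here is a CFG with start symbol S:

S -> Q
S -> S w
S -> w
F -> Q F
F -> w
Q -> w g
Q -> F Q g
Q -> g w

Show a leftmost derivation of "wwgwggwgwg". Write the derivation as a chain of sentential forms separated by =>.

S => Q   [S -> Q]
Q => FQg   [Q -> F Q g]
FQg => QFQg   [F -> Q F]
QFQg => FQgFQg   [Q -> F Q g]
FQgFQg => wQgFQg   [F -> w]
wQgFQg => wFQggFQg   [Q -> F Q g]
wFQggFQg => wwQggFQg   [F -> w]
wwQggFQg => wwgwggFQg   [Q -> g w]
wwgwggFQg => wwgwggwQg   [F -> w]
wwgwggwQg => wwgwggwgwg   [Q -> g w]

S=>Q=>FQg=>QFQg=>FQgFQg=>wQgFQg=>wFQggFQg=>wwQggFQg=>wwgwggFQg=>wwgwggwQg=>wwgwggwgwg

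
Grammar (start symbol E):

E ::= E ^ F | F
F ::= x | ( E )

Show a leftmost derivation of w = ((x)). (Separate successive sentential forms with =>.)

E=>F=>(E)=>(F)=>((E))=>((F))=>((x))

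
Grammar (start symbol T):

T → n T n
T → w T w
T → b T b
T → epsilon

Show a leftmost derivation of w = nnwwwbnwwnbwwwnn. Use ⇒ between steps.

T ⇒ nTn ⇒ nnTnn ⇒ nnwTwnn ⇒ nnwwTwwnn ⇒ nnwwwTwwwnn ⇒ nnwwwbTbwwwnn ⇒ nnwwwbnTnbwwwnn ⇒ nnwwwbnwTwnbwwwnn ⇒ nnwwwbnwwnbwwwnn

T ⇒ nTn   [T → n T n]
nTn ⇒ nnTnn   [T → n T n]
nnTnn ⇒ nnwTwnn   [T → w T w]
nnwTwnn ⇒ nnwwTwwnn   [T → w T w]
nnwwTwwnn ⇒ nnwwwTwwwnn   [T → w T w]
nnwwwTwwwnn ⇒ nnwwwbTbwwwnn   [T → b T b]
nnwwwbTbwwwnn ⇒ nnwwwbnTnbwwwnn   [T → n T n]
nnwwwbnTnbwwwnn ⇒ nnwwwbnwTwnbwwwnn   [T → w T w]
nnwwwbnwTwnbwwwnn ⇒ nnwwwbnwwnbwwwnn   [T → epsilon]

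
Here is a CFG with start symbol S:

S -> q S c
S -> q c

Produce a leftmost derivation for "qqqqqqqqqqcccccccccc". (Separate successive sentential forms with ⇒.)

S ⇒ qSc ⇒ qqScc ⇒ qqqSccc ⇒ qqqqScccc ⇒ qqqqqSccccc ⇒ qqqqqqScccccc ⇒ qqqqqqqSccccccc ⇒ qqqqqqqqScccccccc ⇒ qqqqqqqqqSccccccccc ⇒ qqqqqqqqqqcccccccccc

S ⇒ qSc   [S -> q S c]
qSc ⇒ qqScc   [S -> q S c]
qqScc ⇒ qqqSccc   [S -> q S c]
qqqSccc ⇒ qqqqScccc   [S -> q S c]
qqqqScccc ⇒ qqqqqSccccc   [S -> q S c]
qqqqqSccccc ⇒ qqqqqqScccccc   [S -> q S c]
qqqqqqScccccc ⇒ qqqqqqqSccccccc   [S -> q S c]
qqqqqqqSccccccc ⇒ qqqqqqqqScccccccc   [S -> q S c]
qqqqqqqqScccccccc ⇒ qqqqqqqqqSccccccccc   [S -> q S c]
qqqqqqqqqSccccccccc ⇒ qqqqqqqqqqcccccccccc   [S -> q c]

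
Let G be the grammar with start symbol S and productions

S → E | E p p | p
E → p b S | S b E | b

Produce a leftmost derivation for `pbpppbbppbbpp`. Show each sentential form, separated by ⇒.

S⇒Epp⇒SbEpp⇒EppbEpp⇒pbSppbEpp⇒pbpppbEpp⇒pbpppbSbEpp⇒pbpppbEppbEpp⇒pbpppbbppbEpp⇒pbpppbbppbbpp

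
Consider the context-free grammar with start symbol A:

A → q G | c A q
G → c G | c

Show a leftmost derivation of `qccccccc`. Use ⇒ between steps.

A ⇒ qG ⇒ qcG ⇒ qccG ⇒ qcccG ⇒ qccccG ⇒ qcccccG ⇒ qccccccG ⇒ qccccccc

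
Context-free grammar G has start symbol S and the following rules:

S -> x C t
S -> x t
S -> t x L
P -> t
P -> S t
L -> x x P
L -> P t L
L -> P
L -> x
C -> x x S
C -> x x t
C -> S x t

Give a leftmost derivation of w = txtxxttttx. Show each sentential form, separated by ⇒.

S ⇒ txL ⇒ txPtL ⇒ txSttL ⇒ txtxLttL ⇒ txtxPttL ⇒ txtxStttL ⇒ txtxxttttL ⇒ txtxxttttx

S ⇒ txL   [S -> t x L]
txL ⇒ txPtL   [L -> P t L]
txPtL ⇒ txSttL   [P -> S t]
txSttL ⇒ txtxLttL   [S -> t x L]
txtxLttL ⇒ txtxPttL   [L -> P]
txtxPttL ⇒ txtxStttL   [P -> S t]
txtxStttL ⇒ txtxxttttL   [S -> x t]
txtxxttttL ⇒ txtxxttttx   [L -> x]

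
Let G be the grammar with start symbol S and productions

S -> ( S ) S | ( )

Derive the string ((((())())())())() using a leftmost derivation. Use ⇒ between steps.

S ⇒ (S)S   [S -> ( S ) S]
(S)S ⇒ ((S)S)S   [S -> ( S ) S]
((S)S)S ⇒ (((S)S)S)S   [S -> ( S ) S]
(((S)S)S)S ⇒ ((((S)S)S)S)S   [S -> ( S ) S]
((((S)S)S)S)S ⇒ ((((())S)S)S)S   [S -> ( )]
((((())S)S)S)S ⇒ ((((())())S)S)S   [S -> ( )]
((((())())S)S)S ⇒ ((((())())())S)S   [S -> ( )]
((((())())())S)S ⇒ ((((())())())())S   [S -> ( )]
((((())())())())S ⇒ ((((())())())())()   [S -> ( )]

S ⇒ (S)S ⇒ ((S)S)S ⇒ (((S)S)S)S ⇒ ((((S)S)S)S)S ⇒ ((((())S)S)S)S ⇒ ((((())())S)S)S ⇒ ((((())())())S)S ⇒ ((((())())())())S ⇒ ((((())())())())()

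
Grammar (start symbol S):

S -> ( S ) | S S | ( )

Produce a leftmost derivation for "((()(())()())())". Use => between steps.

S=>(S)=>(SS)=>((S)S)=>((SS)S)=>((()S)S)=>((()SS)S)=>((()(S)S)S)=>((()(())S)S)=>((()(())SS)S)=>((()(())()S)S)=>((()(())()())S)=>((()(())()())())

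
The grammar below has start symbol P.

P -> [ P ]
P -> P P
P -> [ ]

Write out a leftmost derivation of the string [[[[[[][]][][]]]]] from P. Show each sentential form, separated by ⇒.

P ⇒ [P]   [P -> [ P ]]
[P] ⇒ [[P]]   [P -> [ P ]]
[[P]] ⇒ [[[P]]]   [P -> [ P ]]
[[[P]]] ⇒ [[[[P]]]]   [P -> [ P ]]
[[[[P]]]] ⇒ [[[[PP]]]]   [P -> P P]
[[[[PP]]]] ⇒ [[[[PPP]]]]   [P -> P P]
[[[[PPP]]]] ⇒ [[[[[P]PP]]]]   [P -> [ P ]]
[[[[[P]PP]]]] ⇒ [[[[[PP]PP]]]]   [P -> P P]
[[[[[PP]PP]]]] ⇒ [[[[[[]P]PP]]]]   [P -> [ ]]
[[[[[[]P]PP]]]] ⇒ [[[[[[][]]PP]]]]   [P -> [ ]]
[[[[[[][]]PP]]]] ⇒ [[[[[[][]][]P]]]]   [P -> [ ]]
[[[[[[][]][]P]]]] ⇒ [[[[[[][]][][]]]]]   [P -> [ ]]

P⇒[P]⇒[[P]]⇒[[[P]]]⇒[[[[P]]]]⇒[[[[PP]]]]⇒[[[[PPP]]]]⇒[[[[[P]PP]]]]⇒[[[[[PP]PP]]]]⇒[[[[[[]P]PP]]]]⇒[[[[[[][]]PP]]]]⇒[[[[[[][]][]P]]]]⇒[[[[[[][]][][]]]]]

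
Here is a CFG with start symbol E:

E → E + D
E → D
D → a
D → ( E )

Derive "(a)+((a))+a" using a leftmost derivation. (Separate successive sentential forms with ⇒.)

E ⇒ E+D ⇒ E+D+D ⇒ D+D+D ⇒ (E)+D+D ⇒ (D)+D+D ⇒ (a)+D+D ⇒ (a)+(E)+D ⇒ (a)+(D)+D ⇒ (a)+((E))+D ⇒ (a)+((D))+D ⇒ (a)+((a))+D ⇒ (a)+((a))+a

E ⇒ E+D   [E → E + D]
E+D ⇒ E+D+D   [E → E + D]
E+D+D ⇒ D+D+D   [E → D]
D+D+D ⇒ (E)+D+D   [D → ( E )]
(E)+D+D ⇒ (D)+D+D   [E → D]
(D)+D+D ⇒ (a)+D+D   [D → a]
(a)+D+D ⇒ (a)+(E)+D   [D → ( E )]
(a)+(E)+D ⇒ (a)+(D)+D   [E → D]
(a)+(D)+D ⇒ (a)+((E))+D   [D → ( E )]
(a)+((E))+D ⇒ (a)+((D))+D   [E → D]
(a)+((D))+D ⇒ (a)+((a))+D   [D → a]
(a)+((a))+D ⇒ (a)+((a))+a   [D → a]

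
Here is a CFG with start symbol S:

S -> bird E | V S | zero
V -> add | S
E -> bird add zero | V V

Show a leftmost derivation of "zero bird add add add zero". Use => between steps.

S => V S   [S -> V S]
V S => S S   [V -> S]
S S => zero S   [S -> zero]
zero S => zero V S   [S -> V S]
zero V S => zero S S   [V -> S]
zero S S => zero bird E S   [S -> bird E]
zero bird E S => zero bird V V S   [E -> V V]
zero bird V V S => zero bird add V S   [V -> add]
zero bird add V S => zero bird add add S   [V -> add]
zero bird add add S => zero bird add add V S   [S -> V S]
zero bird add add V S => zero bird add add add S   [V -> add]
zero bird add add add S => zero bird add add add zero   [S -> zero]

S => V S => S S => zero S => zero V S => zero S S => zero bird E S => zero bird V V S => zero bird add V S => zero bird add add S => zero bird add add V S => zero bird add add add S => zero bird add add add zero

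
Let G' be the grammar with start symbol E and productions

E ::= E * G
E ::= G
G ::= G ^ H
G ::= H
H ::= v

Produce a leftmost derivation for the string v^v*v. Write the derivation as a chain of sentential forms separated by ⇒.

E ⇒ E*G ⇒ G*G ⇒ G^H*G ⇒ H^H*G ⇒ v^H*G ⇒ v^v*G ⇒ v^v*H ⇒ v^v*v

E ⇒ E*G   [E ::= E * G]
E*G ⇒ G*G   [E ::= G]
G*G ⇒ G^H*G   [G ::= G ^ H]
G^H*G ⇒ H^H*G   [G ::= H]
H^H*G ⇒ v^H*G   [H ::= v]
v^H*G ⇒ v^v*G   [H ::= v]
v^v*G ⇒ v^v*H   [G ::= H]
v^v*H ⇒ v^v*v   [H ::= v]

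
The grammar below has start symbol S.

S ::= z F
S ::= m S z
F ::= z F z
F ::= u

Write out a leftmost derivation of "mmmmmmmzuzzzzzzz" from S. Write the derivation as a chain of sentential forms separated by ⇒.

S ⇒ mSz ⇒ mmSzz ⇒ mmmSzzz ⇒ mmmmSzzzz ⇒ mmmmmSzzzzz ⇒ mmmmmmSzzzzzz ⇒ mmmmmmmSzzzzzzz ⇒ mmmmmmmzFzzzzzzz ⇒ mmmmmmmzuzzzzzzz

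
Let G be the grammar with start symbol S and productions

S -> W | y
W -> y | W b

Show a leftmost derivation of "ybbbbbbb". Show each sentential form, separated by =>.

S => W => Wb => Wbb => Wbbb => Wbbbb => Wbbbbb => Wbbbbbb => Wbbbbbbb => ybbbbbbb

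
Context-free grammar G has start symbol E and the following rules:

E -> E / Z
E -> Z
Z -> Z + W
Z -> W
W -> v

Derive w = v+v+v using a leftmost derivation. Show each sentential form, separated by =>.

E=>Z=>Z+W=>Z+W+W=>W+W+W=>v+W+W=>v+v+W=>v+v+v

E => Z   [E -> Z]
Z => Z+W   [Z -> Z + W]
Z+W => Z+W+W   [Z -> Z + W]
Z+W+W => W+W+W   [Z -> W]
W+W+W => v+W+W   [W -> v]
v+W+W => v+v+W   [W -> v]
v+v+W => v+v+v   [W -> v]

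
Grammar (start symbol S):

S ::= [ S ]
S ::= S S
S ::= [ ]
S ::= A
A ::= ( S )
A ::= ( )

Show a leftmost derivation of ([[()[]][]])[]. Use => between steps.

S => SS   [S ::= S S]
SS => AS   [S ::= A]
AS => (S)S   [A ::= ( S )]
(S)S => ([S])S   [S ::= [ S ]]
([S])S => ([SS])S   [S ::= S S]
([SS])S => ([[S]S])S   [S ::= [ S ]]
([[S]S])S => ([[SS]S])S   [S ::= S S]
([[SS]S])S => ([[AS]S])S   [S ::= A]
([[AS]S])S => ([[()S]S])S   [A ::= ( )]
([[()S]S])S => ([[()[]]S])S   [S ::= [ ]]
([[()[]]S])S => ([[()[]][]])S   [S ::= [ ]]
([[()[]][]])S => ([[()[]][]])[]   [S ::= [ ]]

S=>SS=>AS=>(S)S=>([S])S=>([SS])S=>([[S]S])S=>([[SS]S])S=>([[AS]S])S=>([[()S]S])S=>([[()[]]S])S=>([[()[]][]])S=>([[()[]][]])[]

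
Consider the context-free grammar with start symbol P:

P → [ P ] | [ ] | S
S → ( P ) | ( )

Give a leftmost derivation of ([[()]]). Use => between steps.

P => S => (P) => ([P]) => ([[P]]) => ([[S]]) => ([[()]])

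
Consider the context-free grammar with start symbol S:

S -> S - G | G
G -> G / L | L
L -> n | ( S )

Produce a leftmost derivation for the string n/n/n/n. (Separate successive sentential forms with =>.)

S=>G=>G/L=>G/L/L=>G/L/L/L=>L/L/L/L=>n/L/L/L=>n/n/L/L=>n/n/n/L=>n/n/n/n

S => G   [S -> G]
G => G/L   [G -> G / L]
G/L => G/L/L   [G -> G / L]
G/L/L => G/L/L/L   [G -> G / L]
G/L/L/L => L/L/L/L   [G -> L]
L/L/L/L => n/L/L/L   [L -> n]
n/L/L/L => n/n/L/L   [L -> n]
n/n/L/L => n/n/n/L   [L -> n]
n/n/n/L => n/n/n/n   [L -> n]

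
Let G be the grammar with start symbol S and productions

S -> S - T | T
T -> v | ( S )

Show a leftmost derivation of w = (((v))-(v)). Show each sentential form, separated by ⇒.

S ⇒ T ⇒ (S) ⇒ (S-T) ⇒ (T-T) ⇒ ((S)-T) ⇒ ((T)-T) ⇒ (((S))-T) ⇒ (((T))-T) ⇒ (((v))-T) ⇒ (((v))-(S)) ⇒ (((v))-(T)) ⇒ (((v))-(v))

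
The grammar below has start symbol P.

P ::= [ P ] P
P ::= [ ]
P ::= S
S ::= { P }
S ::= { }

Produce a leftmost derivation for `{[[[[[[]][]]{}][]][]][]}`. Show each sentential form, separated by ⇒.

P ⇒ S   [P ::= S]
S ⇒ {P}   [S ::= { P }]
{P} ⇒ {[P]P}   [P ::= [ P ] P]
{[P]P} ⇒ {[[P]P]P}   [P ::= [ P ] P]
{[[P]P]P} ⇒ {[[[P]P]P]P}   [P ::= [ P ] P]
{[[[P]P]P]P} ⇒ {[[[[P]P]P]P]P}   [P ::= [ P ] P]
{[[[[P]P]P]P]P} ⇒ {[[[[[P]P]P]P]P]P}   [P ::= [ P ] P]
{[[[[[P]P]P]P]P]P} ⇒ {[[[[[[]]P]P]P]P]P}   [P ::= [ ]]
{[[[[[[]]P]P]P]P]P} ⇒ {[[[[[[]][]]P]P]P]P}   [P ::= [ ]]
{[[[[[[]][]]P]P]P]P} ⇒ {[[[[[[]][]]S]P]P]P}   [P ::= S]
{[[[[[[]][]]S]P]P]P} ⇒ {[[[[[[]][]]{}]P]P]P}   [S ::= { }]
{[[[[[[]][]]{}]P]P]P} ⇒ {[[[[[[]][]]{}][]]P]P}   [P ::= [ ]]
{[[[[[[]][]]{}][]]P]P} ⇒ {[[[[[[]][]]{}][]][]]P}   [P ::= [ ]]
{[[[[[[]][]]{}][]][]]P} ⇒ {[[[[[[]][]]{}][]][]][]}   [P ::= [ ]]

P ⇒ S ⇒ {P} ⇒ {[P]P} ⇒ {[[P]P]P} ⇒ {[[[P]P]P]P} ⇒ {[[[[P]P]P]P]P} ⇒ {[[[[[P]P]P]P]P]P} ⇒ {[[[[[[]]P]P]P]P]P} ⇒ {[[[[[[]][]]P]P]P]P} ⇒ {[[[[[[]][]]S]P]P]P} ⇒ {[[[[[[]][]]{}]P]P]P} ⇒ {[[[[[[]][]]{}][]]P]P} ⇒ {[[[[[[]][]]{}][]][]]P} ⇒ {[[[[[[]][]]{}][]][]][]}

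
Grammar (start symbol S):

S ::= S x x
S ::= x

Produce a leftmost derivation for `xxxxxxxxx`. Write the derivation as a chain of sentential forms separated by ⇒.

S ⇒ Sxx   [S ::= S x x]
Sxx ⇒ Sxxxx   [S ::= S x x]
Sxxxx ⇒ Sxxxxxx   [S ::= S x x]
Sxxxxxx ⇒ Sxxxxxxxx   [S ::= S x x]
Sxxxxxxxx ⇒ xxxxxxxxx   [S ::= x]

S ⇒ Sxx ⇒ Sxxxx ⇒ Sxxxxxx ⇒ Sxxxxxxxx ⇒ xxxxxxxxx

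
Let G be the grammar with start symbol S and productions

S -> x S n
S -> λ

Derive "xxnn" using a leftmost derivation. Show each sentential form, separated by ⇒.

S ⇒ xSn   [S -> x S n]
xSn ⇒ xxSnn   [S -> x S n]
xxSnn ⇒ xxnn   [S -> λ]

S ⇒ xSn ⇒ xxSnn ⇒ xxnn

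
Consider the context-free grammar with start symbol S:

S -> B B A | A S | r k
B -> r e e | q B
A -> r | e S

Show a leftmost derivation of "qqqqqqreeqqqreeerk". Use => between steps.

S=>BBA=>qBBA=>qqBBA=>qqqBBA=>qqqqBBA=>qqqqqBBA=>qqqqqqBBA=>qqqqqqreeBA=>qqqqqqreeqBA=>qqqqqqreeqqBA=>qqqqqqreeqqqBA=>qqqqqqreeqqqreeA=>qqqqqqreeqqqreeeS=>qqqqqqreeqqqreeerk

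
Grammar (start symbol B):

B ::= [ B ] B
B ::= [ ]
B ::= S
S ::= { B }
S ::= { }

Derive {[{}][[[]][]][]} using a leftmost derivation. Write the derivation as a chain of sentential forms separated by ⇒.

B ⇒ S ⇒ {B} ⇒ {[B]B} ⇒ {[S]B} ⇒ {[{}]B} ⇒ {[{}][B]B} ⇒ {[{}][[B]B]B} ⇒ {[{}][[[]]B]B} ⇒ {[{}][[[]][]]B} ⇒ {[{}][[[]][]][]}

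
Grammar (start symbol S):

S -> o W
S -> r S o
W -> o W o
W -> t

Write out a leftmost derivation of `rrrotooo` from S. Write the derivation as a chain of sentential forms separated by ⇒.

S⇒rSo⇒rrSoo⇒rrrSooo⇒rrroWooo⇒rrrotooo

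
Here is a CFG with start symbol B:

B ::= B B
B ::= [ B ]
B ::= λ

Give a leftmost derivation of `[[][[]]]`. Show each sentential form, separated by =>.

B => [B]   [B ::= [ B ]]
[B] => [BB]   [B ::= B B]
[BB] => [[B]B]   [B ::= [ B ]]
[[B]B] => [[]B]   [B ::= λ]
[[]B] => [[][B]]   [B ::= [ B ]]
[[][B]] => [[][[B]]]   [B ::= [ B ]]
[[][[B]]] => [[][[]]]   [B ::= λ]

B => [B] => [BB] => [[B]B] => [[]B] => [[][B]] => [[][[B]]] => [[][[]]]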